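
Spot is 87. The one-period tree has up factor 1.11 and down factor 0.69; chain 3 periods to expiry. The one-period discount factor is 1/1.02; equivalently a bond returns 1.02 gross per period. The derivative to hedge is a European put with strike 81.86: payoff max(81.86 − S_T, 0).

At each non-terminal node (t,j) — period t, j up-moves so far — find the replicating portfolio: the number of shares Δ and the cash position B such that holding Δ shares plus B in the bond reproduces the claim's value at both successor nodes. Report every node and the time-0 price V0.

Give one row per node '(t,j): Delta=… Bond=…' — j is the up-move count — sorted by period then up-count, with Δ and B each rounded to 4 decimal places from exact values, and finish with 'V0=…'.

(0,0): Delta=-0.3971 Bond=41.6586
(1,0): Delta=-1.0000 Bond=78.6813
(1,1): Delta=-0.2949 Bond=32.6219
(2,0): Delta=-1.0000 Bond=80.2549
(2,1): Delta=-1.0000 Bond=80.2549
(2,2): Delta=-0.1754 Bond=20.4615
V0=7.1071

Risk-neutral probability p* = (R−d)/(u−d) = (1.02−0.69)/(1.11−0.69) = 0.7857.
Terminal payoffs: V(3,0)=53.2797, V(3,1)=35.8830, V(3,2)=7.8970, V(3,3)=0.0000
  t=2,j=0: stock 41.4207 → up 45.9770 (V=35.8830), down 28.5803 (V=53.2797). Price 38.8342; hedge Δ=-1.0000, bond B=80.2549.
  t=2,j=1: stock 66.6333 → up 73.9630 (V=7.8970), down 45.9770 (V=35.8830). Price 13.6216; hedge Δ=-1.0000, bond B=80.2549.
  t=2,j=2: stock 107.1927 → up 118.9839 (V=0.0000), down 73.9630 (V=7.8970). Price 1.6590; hedge Δ=-0.1754, bond B=20.4615.
  t=1,j=0: stock 60.0300 → up 66.6333 (V=13.6216), down 41.4207 (V=38.8342). Price 18.6513; hedge Δ=-1.0000, bond B=78.6813.
  t=1,j=1: stock 96.5700 → up 107.1927 (V=1.6590), down 66.6333 (V=13.6216). Price 4.1397; hedge Δ=-0.2949, bond B=32.6219.
  t=0,j=0: stock 87.0000 → up 96.5700 (V=4.1397), down 60.0300 (V=18.6513). Price 7.1071; hedge Δ=-0.3971, bond B=41.6586.
Each (Δ,B) replicates both successor values, so the strategy is self-financing and V0 is arbitrage-free.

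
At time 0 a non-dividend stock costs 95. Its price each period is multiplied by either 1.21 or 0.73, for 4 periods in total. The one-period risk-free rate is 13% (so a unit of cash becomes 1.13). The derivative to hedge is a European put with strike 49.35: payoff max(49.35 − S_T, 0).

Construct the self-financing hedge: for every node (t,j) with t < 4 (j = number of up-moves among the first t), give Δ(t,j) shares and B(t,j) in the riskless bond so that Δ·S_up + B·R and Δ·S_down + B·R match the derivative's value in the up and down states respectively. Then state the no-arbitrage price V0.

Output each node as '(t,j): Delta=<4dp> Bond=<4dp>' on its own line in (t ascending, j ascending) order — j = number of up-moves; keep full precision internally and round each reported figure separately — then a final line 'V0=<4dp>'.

Risk-neutral probability p* = (R−d)/(u−d) = (1.13−0.73)/(1.21−0.73) = 0.8333.
At expiry t=4: V(4,0)=22.3717, V(4,1)=4.6325, V(4,2)=0.0000, V(4,3)=0.0000, V(4,4)=0.0000
  t=3,j=0: stock 36.9566 → up 44.7175 (V=4.6325), down 26.9783 (V=22.3717). Price 6.7160; hedge Δ=-1.0000, bond B=43.6726.
  t=3,j=1: stock 61.2569 → up 74.1208 (V=0.0000), down 44.7175 (V=4.6325). Price 0.6833; hedge Δ=-0.1576, bond B=10.3343.
  t=3,j=2: stock 101.5353 → up 122.8578 (V=0.0000), down 74.1208 (V=0.0000). Price 0.0000; hedge Δ=0.0000, bond B=0.0000.
  t=3,j=3: stock 168.2983 → up 203.6409 (V=0.0000), down 122.8578 (V=0.0000). Price 0.0000; hedge Δ=0.0000, bond B=0.0000.
  t=2,j=0: stock 50.6255 → up 61.2569 (V=0.6833), down 36.9566 (V=6.7160). Price 1.4944; hedge Δ=-0.2483, bond B=14.0625.
  t=2,j=1: stock 83.9135 → up 101.5353 (V=0.0000), down 61.2569 (V=0.6833). Price 0.1008; hedge Δ=-0.0170, bond B=1.5242.
  t=2,j=2: stock 139.0895 → up 168.2983 (V=0.0000), down 101.5353 (V=0.0000). Price 0.0000; hedge Δ=0.0000, bond B=0.0000.
  t=1,j=0: stock 69.3500 → up 83.9135 (V=0.1008), down 50.6255 (V=1.4944). Price 0.2947; hedge Δ=-0.0419, bond B=3.1982.
  t=1,j=1: stock 114.9500 → up 139.0895 (V=0.0000), down 83.9135 (V=0.1008). Price 0.0149; hedge Δ=-0.0018, bond B=0.2248.
  t=0,j=0: stock 95.0000 → up 114.9500 (V=0.0149), down 69.3500 (V=0.2947). Price 0.0544; hedge Δ=-0.0061, bond B=0.6375.
Each (Δ,B) replicates both successor values, so the strategy is self-financing and V0 is arbitrage-free.

(0,0): Delta=-0.0061 Bond=0.6375
(1,0): Delta=-0.0419 Bond=3.1982
(1,1): Delta=-0.0018 Bond=0.2248
(2,0): Delta=-0.2483 Bond=14.0625
(2,1): Delta=-0.0170 Bond=1.5242
(2,2): Delta=0.0000 Bond=0.0000
(3,0): Delta=-1.0000 Bond=43.6726
(3,1): Delta=-0.1576 Bond=10.3343
(3,2): Delta=0.0000 Bond=0.0000
(3,3): Delta=0.0000 Bond=0.0000
V0=0.0544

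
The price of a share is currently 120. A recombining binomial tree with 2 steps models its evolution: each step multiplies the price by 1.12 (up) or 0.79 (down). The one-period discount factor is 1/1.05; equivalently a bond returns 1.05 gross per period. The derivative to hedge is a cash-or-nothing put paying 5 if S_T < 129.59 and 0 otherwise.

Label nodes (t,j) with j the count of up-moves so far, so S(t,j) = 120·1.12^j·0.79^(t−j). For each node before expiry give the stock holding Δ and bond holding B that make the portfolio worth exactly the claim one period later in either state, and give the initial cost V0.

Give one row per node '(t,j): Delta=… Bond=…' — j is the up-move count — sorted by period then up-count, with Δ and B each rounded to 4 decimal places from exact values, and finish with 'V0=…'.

The replicating-portfolio and risk-neutral prices coincide; use p* = (1.05−0.79)/(1.12−0.79) = 0.7879 for the latter.
At expiry t=2: V(2,0)=5.0000, V(2,1)=5.0000, V(2,2)=0.0000
Node (1,0) S=94.8000: V=(p*·5.0000+(1−p*)·5.0000)/1.05=4.7619; Δ=(5.0000−5.0000)/(106.1760−74.8920)=0.0000; B=V−Δ·S=4.7619
Node (1,1) S=134.4000: V=(p*·0.0000+(1−p*)·5.0000)/1.05=1.0101; Δ=(0.0000−5.0000)/(150.5280−106.1760)=-0.1127; B=V−Δ·S=16.1616
Node (0,0) S=120.0000: V=(p*·1.0101+(1−p*)·4.7619)/1.05=1.7199; Δ=(1.0101−4.7619)/(134.4000−94.8000)=-0.0947; B=V−Δ·S=13.0890
The time-0 hedge costs 1.7199, which is the no-arbitrage price.

(0,0): Delta=-0.0947 Bond=13.0890
(1,0): Delta=0.0000 Bond=4.7619
(1,1): Delta=-0.1127 Bond=16.1616
V0=1.7199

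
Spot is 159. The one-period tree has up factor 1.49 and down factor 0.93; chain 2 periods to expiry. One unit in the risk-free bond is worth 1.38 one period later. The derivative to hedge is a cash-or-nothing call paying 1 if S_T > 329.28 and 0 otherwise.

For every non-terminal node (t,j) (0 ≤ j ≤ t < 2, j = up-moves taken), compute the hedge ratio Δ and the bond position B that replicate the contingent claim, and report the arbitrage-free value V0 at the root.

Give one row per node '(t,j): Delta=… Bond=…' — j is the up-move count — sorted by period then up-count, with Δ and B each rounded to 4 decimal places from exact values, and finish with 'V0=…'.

(0,0): Delta=0.0065 Bond=-0.7007
(1,0): Delta=0.0000 Bond=0.0000
(1,1): Delta=0.0075 Bond=-1.2034
V0=0.3391

Risk-neutral probability p* = (R−d)/(u−d) = (1.38−0.93)/(1.49−0.93) = 0.8036.
Terminal payoffs: V(2,0)=0.0000, V(2,1)=0.0000, V(2,2)=1.0000
  t=1,j=0: stock 147.8700 → up 220.3263 (V=0.0000), down 137.5191 (V=0.0000). Price 0.0000; hedge Δ=0.0000, bond B=0.0000.
  t=1,j=1: stock 236.9100 → up 352.9959 (V=1.0000), down 220.3263 (V=0.0000). Price 0.5823; hedge Δ=0.0075, bond B=-1.2034.
  t=0,j=0: stock 159.0000 → up 236.9100 (V=0.5823), down 147.8700 (V=0.0000). Price 0.3391; hedge Δ=0.0065, bond B=-0.7007.
The time-0 hedge costs 0.3391, which is the no-arbitrage price.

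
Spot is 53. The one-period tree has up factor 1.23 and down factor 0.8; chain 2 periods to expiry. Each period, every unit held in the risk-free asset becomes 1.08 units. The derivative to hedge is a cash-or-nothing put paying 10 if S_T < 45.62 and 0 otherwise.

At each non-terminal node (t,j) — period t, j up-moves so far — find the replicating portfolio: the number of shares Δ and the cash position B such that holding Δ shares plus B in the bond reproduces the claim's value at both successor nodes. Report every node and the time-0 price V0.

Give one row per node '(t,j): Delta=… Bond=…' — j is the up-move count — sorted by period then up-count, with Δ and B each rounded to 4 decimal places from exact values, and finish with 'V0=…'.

Risk-neutral probability p* = (R−d)/(u−d) = (1.08−0.8)/(1.23−0.8) = 0.6512.
Terminal payoffs: V(2,0)=10.0000, V(2,1)=0.0000, V(2,2)=0.0000
  t=1,j=0: stock 42.4000 → up 52.1520 (V=0.0000), down 33.9200 (V=10.0000). Price 3.2300; hedge Δ=-0.5485, bond B=26.4858.
  t=1,j=1: stock 65.1900 → up 80.1837 (V=0.0000), down 52.1520 (V=0.0000). Price 0.0000; hedge Δ=0.0000, bond B=0.0000.
  t=0,j=0: stock 53.0000 → up 65.1900 (V=0.0000), down 42.4000 (V=3.2300). Price 1.0433; hedge Δ=-0.1417, bond B=8.5548.
The time-0 hedge costs 1.0433, which is the no-arbitrage price.

(0,0): Delta=-0.1417 Bond=8.5548
(1,0): Delta=-0.5485 Bond=26.4858
(1,1): Delta=0.0000 Bond=0.0000
V0=1.0433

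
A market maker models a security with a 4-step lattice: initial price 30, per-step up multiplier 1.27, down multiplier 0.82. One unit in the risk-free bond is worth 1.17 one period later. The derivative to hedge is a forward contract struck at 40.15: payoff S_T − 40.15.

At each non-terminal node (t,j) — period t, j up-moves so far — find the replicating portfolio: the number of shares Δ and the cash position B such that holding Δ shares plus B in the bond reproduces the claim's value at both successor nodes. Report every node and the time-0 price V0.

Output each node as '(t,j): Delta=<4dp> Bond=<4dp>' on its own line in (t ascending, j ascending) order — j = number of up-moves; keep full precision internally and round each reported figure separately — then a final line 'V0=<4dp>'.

(0,0): Delta=1.0000 Bond=-21.4260
(1,0): Delta=1.0000 Bond=-25.0685
(1,1): Delta=1.0000 Bond=-25.0685
(2,0): Delta=1.0000 Bond=-29.3301
(2,1): Delta=1.0000 Bond=-29.3301
(2,2): Delta=1.0000 Bond=-29.3301
(3,0): Delta=1.0000 Bond=-34.3162
(3,1): Delta=1.0000 Bond=-34.3162
(3,2): Delta=1.0000 Bond=-34.3162
(3,3): Delta=1.0000 Bond=-34.3162
V0=8.5740

Since d<R<u, set p* = (R−d)/(u−d) = 0.7778; price each node as the discounted p*-expectation of its children.
Terminal payoffs: V(4,0)=-26.5863, V(4,1)=-19.1429, V(4,2)=-7.6146, V(4,3)=10.2402, V(4,4)=37.8934
Node (3,0) S=16.5410: V=(p*·-19.1429+(1−p*)·-26.5863)/1.17=-17.7752; Δ=(-19.1429−-26.5863)/(21.0071−13.5637)=1.0000; B=V−Δ·S=-34.3162
Node (3,1) S=25.6184: V=(p*·-7.6146+(1−p*)·-19.1429)/1.17=-8.6978; Δ=(-7.6146−-19.1429)/(32.5354−21.0071)=1.0000; B=V−Δ·S=-34.3162
Node (3,2) S=39.6773: V=(p*·10.2402+(1−p*)·-7.6146)/1.17=5.3611; Δ=(10.2402−-7.6146)/(50.3902−32.5354)=1.0000; B=V−Δ·S=-34.3162
Node (3,3) S=61.4515: V=(p*·37.8934+(1−p*)·10.2402)/1.17=27.1353; Δ=(37.8934−10.2402)/(78.0434−50.3902)=1.0000; B=V−Δ·S=-34.3162
Node (2,0) S=20.1720: V=(p*·-8.6978+(1−p*)·-17.7752)/1.17=-9.1581; Δ=(-8.6978−-17.7752)/(25.6184−16.5410)=1.0000; B=V−Δ·S=-29.3301
Node (2,1) S=31.2420: V=(p*·5.3611+(1−p*)·-8.6978)/1.17=1.9119; Δ=(5.3611−-8.6978)/(39.6773−25.6184)=1.0000; B=V−Δ·S=-29.3301
Node (2,2) S=48.3870: V=(p*·27.1353+(1−p*)·5.3611)/1.17=19.0569; Δ=(27.1353−5.3611)/(61.4515−39.6773)=1.0000; B=V−Δ·S=-29.3301
Node (1,0) S=24.6000: V=(p*·1.9119+(1−p*)·-9.1581)/1.17=-0.4685; Δ=(1.9119−-9.1581)/(31.2420−20.1720)=1.0000; B=V−Δ·S=-25.0685
Node (1,1) S=38.1000: V=(p*·19.0569+(1−p*)·1.9119)/1.17=13.0315; Δ=(19.0569−1.9119)/(48.3870−31.2420)=1.0000; B=V−Δ·S=-25.0685
Node (0,0) S=30.0000: V=(p*·13.0315+(1−p*)·-0.4685)/1.17=8.5740; Δ=(13.0315−-0.4685)/(38.1000−24.6000)=1.0000; B=V−Δ·S=-21.4260
Each (Δ,B) replicates both successor values, so the strategy is self-financing and V0 is arbitrage-free.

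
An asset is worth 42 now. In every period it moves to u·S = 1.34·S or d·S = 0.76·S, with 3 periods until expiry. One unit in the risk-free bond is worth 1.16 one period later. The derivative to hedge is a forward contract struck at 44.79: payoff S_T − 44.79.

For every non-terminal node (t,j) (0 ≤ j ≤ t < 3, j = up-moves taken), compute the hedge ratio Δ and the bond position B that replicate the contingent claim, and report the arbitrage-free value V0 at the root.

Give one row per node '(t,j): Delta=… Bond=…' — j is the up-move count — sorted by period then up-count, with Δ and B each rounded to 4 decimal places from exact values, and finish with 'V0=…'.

No-arbitrage ⇒ martingale measure with p* = (R−d)/(u−d) = 0.6897.
Terminal payoffs: V(3,0)=-26.3530, V(3,1)=-12.2827, V(3,2)=12.5256, V(3,3)=56.2664
  t=2,j=0: stock 24.2592 → up 32.5073 (V=-12.2827), down 18.4370 (V=-26.3530). Price -14.3529; hedge Δ=1.0000, bond B=-38.6121.
  t=2,j=1: stock 42.7728 → up 57.3156 (V=12.5256), down 32.5073 (V=-12.2827). Price 4.1607; hedge Δ=1.0000, bond B=-38.6121.
  t=2,j=2: stock 75.4152 → up 101.0564 (V=56.2664), down 57.3156 (V=12.5256). Price 36.8031; hedge Δ=1.0000, bond B=-38.6121.
  t=1,j=0: stock 31.9200 → up 42.7728 (V=4.1607), down 24.2592 (V=-14.3529). Price -1.3663; hedge Δ=1.0000, bond B=-33.2863.
  t=1,j=1: stock 56.2800 → up 75.4152 (V=36.8031), down 42.7728 (V=4.1607). Price 22.9937; hedge Δ=1.0000, bond B=-33.2863.
  t=0,j=0: stock 42.0000 → up 56.2800 (V=22.9937), down 31.9200 (V=-1.3663). Price 13.3049; hedge Δ=1.0000, bond B=-28.6951.
The time-0 hedge costs 13.3049, which is the no-arbitrage price.

(0,0): Delta=1.0000 Bond=-28.6951
(1,0): Delta=1.0000 Bond=-33.2863
(1,1): Delta=1.0000 Bond=-33.2863
(2,0): Delta=1.0000 Bond=-38.6121
(2,1): Delta=1.0000 Bond=-38.6121
(2,2): Delta=1.0000 Bond=-38.6121
V0=13.3049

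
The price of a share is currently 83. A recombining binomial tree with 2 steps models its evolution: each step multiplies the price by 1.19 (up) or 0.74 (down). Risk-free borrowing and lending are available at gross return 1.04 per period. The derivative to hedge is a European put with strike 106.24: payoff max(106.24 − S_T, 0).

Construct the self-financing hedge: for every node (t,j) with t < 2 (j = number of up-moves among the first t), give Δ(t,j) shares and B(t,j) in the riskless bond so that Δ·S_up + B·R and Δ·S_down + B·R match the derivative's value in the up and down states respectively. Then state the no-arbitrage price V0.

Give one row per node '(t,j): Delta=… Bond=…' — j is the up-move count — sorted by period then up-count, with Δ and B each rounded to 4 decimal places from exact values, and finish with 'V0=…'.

(0,0): Delta=-0.8061 Bond=86.7751
(1,0): Delta=-1.0000 Bond=102.1538
(1,1): Delta=-0.7458 Bond=84.2922
V0=19.8667

The replicating-portfolio and risk-neutral prices coincide; use p* = (1.04−0.74)/(1.19−0.74) = 0.6667 for the latter.
At expiry t=2: V(2,0)=60.7892, V(2,1)=33.1502, V(2,2)=0.0000
  t=1,j=0: stock 61.4200 → up 73.0898 (V=33.1502), down 45.4508 (V=60.7892). Price 40.7338; hedge Δ=-1.0000, bond B=102.1538.
  t=1,j=1: stock 98.7700 → up 117.5363 (V=0.0000), down 73.0898 (V=33.1502). Price 10.6251; hedge Δ=-0.7458, bond B=84.2922.
  t=0,j=0: stock 83.0000 → up 98.7700 (V=10.6251), down 61.4200 (V=40.7338). Price 19.8667; hedge Δ=-0.8061, bond B=86.7751.
The time-0 hedge costs 19.8667, which is the no-arbitrage price.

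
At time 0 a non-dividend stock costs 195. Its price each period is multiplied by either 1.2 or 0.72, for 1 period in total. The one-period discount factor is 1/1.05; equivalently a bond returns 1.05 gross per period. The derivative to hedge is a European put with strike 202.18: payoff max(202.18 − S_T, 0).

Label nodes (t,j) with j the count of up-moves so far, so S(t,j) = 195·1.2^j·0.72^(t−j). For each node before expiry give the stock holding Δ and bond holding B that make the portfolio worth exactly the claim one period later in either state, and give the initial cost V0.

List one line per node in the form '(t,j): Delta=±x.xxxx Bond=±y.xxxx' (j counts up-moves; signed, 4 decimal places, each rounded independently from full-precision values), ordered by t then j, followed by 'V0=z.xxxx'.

Since d<R<u, set p* = (R−d)/(u−d) = 0.6875; price each node as the discounted p*-expectation of its children.
At expiry t=1: V(1,0)=61.7800, V(1,1)=0.0000
(0,0): S=195.0000. Δ = (V_up−V_dn)/(S_up−S_dn) = (0.0000−61.7800)/(234.0000−140.4000) = -0.6600. V = [p*·0.0000 + (1−p*)·61.7800]/1.05 = 18.3869. B = V − Δ·S = 147.0952.
Each (Δ,B) replicates both successor values, so the strategy is self-financing and V0 is arbitrage-free.

(0,0): Delta=-0.6600 Bond=147.0952
V0=18.3869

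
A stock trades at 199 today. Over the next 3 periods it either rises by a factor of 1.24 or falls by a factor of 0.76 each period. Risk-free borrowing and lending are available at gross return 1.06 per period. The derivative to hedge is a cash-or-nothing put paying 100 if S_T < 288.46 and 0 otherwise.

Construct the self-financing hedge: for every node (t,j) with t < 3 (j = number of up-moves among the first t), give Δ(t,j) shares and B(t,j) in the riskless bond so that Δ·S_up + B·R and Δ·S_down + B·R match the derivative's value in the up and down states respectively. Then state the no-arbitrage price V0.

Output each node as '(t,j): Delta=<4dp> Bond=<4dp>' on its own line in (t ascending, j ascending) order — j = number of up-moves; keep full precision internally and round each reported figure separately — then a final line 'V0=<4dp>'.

(0,0): Delta=-0.3640 Bond=135.8915
(1,0): Delta=0.0000 Bond=88.9996
(1,1): Delta=-0.4978 Bond=177.0722
(2,0): Delta=0.0000 Bond=94.3396
(2,1): Delta=0.0000 Bond=94.3396
(2,2): Delta=-0.6809 Bond=243.7107
V0=63.4634

Risk-neutral probability p* = (R−d)/(u−d) = (1.06−0.76)/(1.24−0.76) = 0.6250.
Terminal values V(3,·): V(3,0)=100.0000, V(3,1)=100.0000, V(3,2)=100.0000, V(3,3)=0.0000
Node (2,0) S=114.9424: V=(p*·100.0000+(1−p*)·100.0000)/1.06=94.3396; Δ=(100.0000−100.0000)/(142.5286−87.3562)=0.0000; B=V−Δ·S=94.3396
Node (2,1) S=187.5376: V=(p*·100.0000+(1−p*)·100.0000)/1.06=94.3396; Δ=(100.0000−100.0000)/(232.5466−142.5286)=0.0000; B=V−Δ·S=94.3396
Node (2,2) S=305.9824: V=(p*·0.0000+(1−p*)·100.0000)/1.06=35.3774; Δ=(0.0000−100.0000)/(379.4182−232.5466)=-0.6809; B=V−Δ·S=243.7107
Node (1,0) S=151.2400: V=(p*·94.3396+(1−p*)·94.3396)/1.06=88.9996; Δ=(94.3396−94.3396)/(187.5376−114.9424)=0.0000; B=V−Δ·S=88.9996
Node (1,1) S=246.7600: V=(p*·35.3774+(1−p*)·94.3396)/1.06=54.2342; Δ=(35.3774−94.3396)/(305.9824−187.5376)=-0.4978; B=V−Δ·S=177.0722
Node (0,0) S=199.0000: V=(p*·54.2342+(1−p*)·88.9996)/1.06=63.4634; Δ=(54.2342−88.9996)/(246.7600−151.2400)=-0.3640; B=V−Δ·S=135.8915
Self-financing check: at every node Δ·S+B equals the discounted successor values.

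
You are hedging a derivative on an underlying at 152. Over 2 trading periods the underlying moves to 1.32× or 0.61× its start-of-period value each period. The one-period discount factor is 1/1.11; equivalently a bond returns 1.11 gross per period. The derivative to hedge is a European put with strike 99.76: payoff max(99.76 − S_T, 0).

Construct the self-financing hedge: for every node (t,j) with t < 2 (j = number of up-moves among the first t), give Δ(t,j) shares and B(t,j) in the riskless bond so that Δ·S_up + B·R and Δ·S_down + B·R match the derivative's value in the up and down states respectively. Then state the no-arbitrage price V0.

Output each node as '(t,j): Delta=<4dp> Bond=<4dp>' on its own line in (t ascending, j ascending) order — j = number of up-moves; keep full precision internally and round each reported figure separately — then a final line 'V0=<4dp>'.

Under the risk-neutral measure, an up-move has probability p* = (R−d)/(u−d) = 0.7042 and values discount at R = 1.11.
Terminal payoffs: V(2,0)=43.2008, V(2,1)=0.0000, V(2,2)=0.0000
  t=1,j=0: stock 92.7200 → up 122.3904 (V=0.0000), down 56.5592 (V=43.2008). Price 11.5114; hedge Δ=-0.6562, bond B=72.3576.
  t=1,j=1: stock 200.6400 → up 264.8448 (V=0.0000), down 122.3904 (V=0.0000). Price 0.0000; hedge Δ=0.0000, bond B=0.0000.
  t=0,j=0: stock 152.0000 → up 200.6400 (V=0.0000), down 92.7200 (V=11.5114). Price 3.0674; hedge Δ=-0.1067, bond B=19.2807.
The time-0 hedge costs 3.0674, which is the no-arbitrage price.

(0,0): Delta=-0.1067 Bond=19.2807
(1,0): Delta=-0.6562 Bond=72.3576
(1,1): Delta=0.0000 Bond=0.0000
V0=3.0674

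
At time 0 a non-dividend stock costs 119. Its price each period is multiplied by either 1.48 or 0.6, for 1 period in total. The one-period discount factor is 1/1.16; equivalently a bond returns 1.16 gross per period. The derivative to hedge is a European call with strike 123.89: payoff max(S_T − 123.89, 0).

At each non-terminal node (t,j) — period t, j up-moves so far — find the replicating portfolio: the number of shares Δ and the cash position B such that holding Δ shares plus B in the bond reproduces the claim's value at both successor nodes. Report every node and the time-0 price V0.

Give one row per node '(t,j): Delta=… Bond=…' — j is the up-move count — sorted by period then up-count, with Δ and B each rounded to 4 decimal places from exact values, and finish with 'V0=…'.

(0,0): Delta=0.4988 Bond=-30.6995
V0=28.6528

Since d<R<u, set p* = (R−d)/(u−d) = 0.6364; price each node as the discounted p*-expectation of its children.
Payoff layer (t=1): V(1,0)=0.0000, V(1,1)=52.2300
(0,0): S=119.0000. Δ = (V_up−V_dn)/(S_up−S_dn) = (52.2300−0.0000)/(176.1200−71.4000) = 0.4988. V = [p*·52.2300 + (1−p*)·0.0000]/1.16 = 28.6528. B = V − Δ·S = -30.6995.
The time-0 hedge costs 28.6528, which is the no-arbitrage price.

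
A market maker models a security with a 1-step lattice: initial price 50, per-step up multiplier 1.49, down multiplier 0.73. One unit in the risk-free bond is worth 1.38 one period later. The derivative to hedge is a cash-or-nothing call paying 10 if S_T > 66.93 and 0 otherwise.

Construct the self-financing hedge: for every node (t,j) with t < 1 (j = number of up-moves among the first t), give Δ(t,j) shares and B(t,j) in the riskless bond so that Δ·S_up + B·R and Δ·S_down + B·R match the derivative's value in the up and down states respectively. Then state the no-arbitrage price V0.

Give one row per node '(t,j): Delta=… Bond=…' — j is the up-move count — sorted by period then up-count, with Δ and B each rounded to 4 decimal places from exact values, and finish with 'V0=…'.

No-arbitrage ⇒ martingale measure with p* = (R−d)/(u−d) = 0.8553.
At expiry t=1: V(1,0)=0.0000, V(1,1)=10.0000
  t=0,j=0: stock 50.0000 → up 74.5000 (V=10.0000), down 36.5000 (V=0.0000). Price 6.1976; hedge Δ=0.2632, bond B=-6.9603.
Root portfolio cost Δ·50+B reproduces V0=6.1976.

(0,0): Delta=0.2632 Bond=-6.9603
V0=6.1976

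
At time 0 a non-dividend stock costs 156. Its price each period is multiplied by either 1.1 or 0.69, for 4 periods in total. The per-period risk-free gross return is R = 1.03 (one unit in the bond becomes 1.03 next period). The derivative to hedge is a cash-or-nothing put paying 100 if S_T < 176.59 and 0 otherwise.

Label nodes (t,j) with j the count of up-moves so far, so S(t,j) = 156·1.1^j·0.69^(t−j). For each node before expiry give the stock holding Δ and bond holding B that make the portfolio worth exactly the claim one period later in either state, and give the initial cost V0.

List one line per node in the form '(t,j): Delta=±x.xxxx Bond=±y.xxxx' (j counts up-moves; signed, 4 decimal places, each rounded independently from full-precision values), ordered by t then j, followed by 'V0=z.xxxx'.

(0,0): Delta=-0.8160 Bond=174.1197
(1,0): Delta=0.0000 Bond=91.5142
(1,1): Delta=-0.9213 Bond=197.4258
(2,0): Delta=0.0000 Bond=94.2596
(2,1): Delta=0.0000 Bond=94.2596
(2,2): Delta=-1.0403 Bond=225.8081
(3,0): Delta=0.0000 Bond=97.0874
(3,1): Delta=0.0000 Bond=97.0874
(3,2): Delta=0.0000 Bond=97.0874
(3,3): Delta=-1.1747 Bond=260.4783
V0=46.8311

No-arbitrage ⇒ martingale measure with p* = (R−d)/(u−d) = 0.8293.
Terminal values V(4,·): V(4,0)=100.0000, V(4,1)=100.0000, V(4,2)=100.0000, V(4,3)=100.0000, V(4,4)=0.0000
(3,0): S=51.2474. Δ = (V_up−V_dn)/(S_up−S_dn) = (100.0000−100.0000)/(56.3721−35.3607) = 0.0000. V = [p*·100.0000 + (1−p*)·100.0000]/1.03 = 97.0874. B = V − Δ·S = 97.0874.
(3,1): S=81.6988. Δ = (V_up−V_dn)/(S_up−S_dn) = (100.0000−100.0000)/(89.8686−56.3721) = 0.0000. V = [p*·100.0000 + (1−p*)·100.0000]/1.03 = 97.0874. B = V − Δ·S = 97.0874.
(3,2): S=130.2444. Δ = (V_up−V_dn)/(S_up−S_dn) = (100.0000−100.0000)/(143.2688−89.8686) = 0.0000. V = [p*·100.0000 + (1−p*)·100.0000]/1.03 = 97.0874. B = V − Δ·S = 97.0874.
(3,3): S=207.6360. Δ = (V_up−V_dn)/(S_up−S_dn) = (0.0000−100.0000)/(228.3996−143.2688) = -1.1747. V = [p*·0.0000 + (1−p*)·100.0000]/1.03 = 16.5759. B = V − Δ·S = 260.4783.
(2,0): S=74.2716. Δ = (V_up−V_dn)/(S_up−S_dn) = (97.0874−97.0874)/(81.6988−51.2474) = 0.0000. V = [p*·97.0874 + (1−p*)·97.0874]/1.03 = 94.2596. B = V − Δ·S = 94.2596.
(2,1): S=118.4040. Δ = (V_up−V_dn)/(S_up−S_dn) = (97.0874−97.0874)/(130.2444−81.6988) = 0.0000. V = [p*·97.0874 + (1−p*)·97.0874]/1.03 = 94.2596. B = V − Δ·S = 94.2596.
(2,2): S=188.7600. Δ = (V_up−V_dn)/(S_up−S_dn) = (16.5759−97.0874)/(207.6360−130.2444) = -1.0403. V = [p*·16.5759 + (1−p*)·97.0874]/1.03 = 29.4386. B = V − Δ·S = 225.8081.
(1,0): S=107.6400. Δ = (V_up−V_dn)/(S_up−S_dn) = (94.2596−94.2596)/(118.4040−74.2716) = 0.0000. V = [p*·94.2596 + (1−p*)·94.2596]/1.03 = 91.5142. B = V − Δ·S = 91.5142.
(1,1): S=171.6000. Δ = (V_up−V_dn)/(S_up−S_dn) = (29.4386−94.2596)/(188.7600−118.4040) = -0.9213. V = [p*·29.4386 + (1−p*)·94.2596]/1.03 = 39.3258. B = V − Δ·S = 197.4258.
(0,0): S=156.0000. Δ = (V_up−V_dn)/(S_up−S_dn) = (39.3258−91.5142)/(171.6000−107.6400) = -0.8160. V = [p*·39.3258 + (1−p*)·91.5142]/1.03 = 46.8311. B = V − Δ·S = 174.1197.
Check: Δ(0,0)·S0 + B(0,0) = 46.8311 = V0.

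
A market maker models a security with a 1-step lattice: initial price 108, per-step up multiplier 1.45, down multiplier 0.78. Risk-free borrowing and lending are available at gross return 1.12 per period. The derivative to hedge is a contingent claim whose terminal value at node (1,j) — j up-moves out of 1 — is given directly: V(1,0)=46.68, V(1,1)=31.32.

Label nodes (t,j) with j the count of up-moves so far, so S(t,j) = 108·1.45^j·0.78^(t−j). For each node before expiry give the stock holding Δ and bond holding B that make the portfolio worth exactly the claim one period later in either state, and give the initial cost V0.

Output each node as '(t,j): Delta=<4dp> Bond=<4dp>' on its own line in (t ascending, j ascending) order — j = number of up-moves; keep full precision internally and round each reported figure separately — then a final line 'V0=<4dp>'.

Risk-neutral probability p* = (R−d)/(u−d) = (1.12−0.78)/(1.45−0.78) = 0.5075.
Terminal payoffs: V(1,0)=46.6800, V(1,1)=31.3200
(0,0): S=108.0000. Δ = (V_up−V_dn)/(S_up−S_dn) = (31.3200−46.6800)/(156.6000−84.2400) = -0.2123. V = [p*·31.3200 + (1−p*)·46.6800]/1.12 = 34.7191. B = V − Δ·S = 57.6445.
Root portfolio cost Δ·108+B reproduces V0=34.7191.

(0,0): Delta=-0.2123 Bond=57.6445
V0=34.7191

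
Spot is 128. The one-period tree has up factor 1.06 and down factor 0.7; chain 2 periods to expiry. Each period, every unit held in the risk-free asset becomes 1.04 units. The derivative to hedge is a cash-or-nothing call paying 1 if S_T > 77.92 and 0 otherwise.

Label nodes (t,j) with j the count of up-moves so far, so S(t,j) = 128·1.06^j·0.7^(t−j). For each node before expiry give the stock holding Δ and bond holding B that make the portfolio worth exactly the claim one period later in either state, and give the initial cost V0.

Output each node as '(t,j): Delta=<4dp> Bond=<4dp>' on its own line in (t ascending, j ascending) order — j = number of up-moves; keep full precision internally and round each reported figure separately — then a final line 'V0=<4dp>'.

(0,0): Delta=0.0012 Bond=0.7733
(1,0): Delta=0.0310 Bond=-1.8697
(1,1): Delta=0.0000 Bond=0.9615
V0=0.9217

No-arbitrage ⇒ martingale measure with p* = (R−d)/(u−d) = 0.9444.
At expiry t=2: V(2,0)=0.0000, V(2,1)=1.0000, V(2,2)=1.0000
(1,0): S=89.6000. Δ = (V_up−V_dn)/(S_up−S_dn) = (1.0000−0.0000)/(94.9760−62.7200) = 0.0310. V = [p*·1.0000 + (1−p*)·0.0000]/1.04 = 0.9081. B = V − Δ·S = -1.8697.
(1,1): S=135.6800. Δ = (V_up−V_dn)/(S_up−S_dn) = (1.0000−1.0000)/(143.8208−94.9760) = 0.0000. V = [p*·1.0000 + (1−p*)·1.0000]/1.04 = 0.9615. B = V − Δ·S = 0.9615.
(0,0): S=128.0000. Δ = (V_up−V_dn)/(S_up−S_dn) = (0.9615−0.9081)/(135.6800−89.6000) = 0.0012. V = [p*·0.9615 + (1−p*)·0.9081]/1.04 = 0.9217. B = V − Δ·S = 0.7733.
Root portfolio cost Δ·128+B reproduces V0=0.9217.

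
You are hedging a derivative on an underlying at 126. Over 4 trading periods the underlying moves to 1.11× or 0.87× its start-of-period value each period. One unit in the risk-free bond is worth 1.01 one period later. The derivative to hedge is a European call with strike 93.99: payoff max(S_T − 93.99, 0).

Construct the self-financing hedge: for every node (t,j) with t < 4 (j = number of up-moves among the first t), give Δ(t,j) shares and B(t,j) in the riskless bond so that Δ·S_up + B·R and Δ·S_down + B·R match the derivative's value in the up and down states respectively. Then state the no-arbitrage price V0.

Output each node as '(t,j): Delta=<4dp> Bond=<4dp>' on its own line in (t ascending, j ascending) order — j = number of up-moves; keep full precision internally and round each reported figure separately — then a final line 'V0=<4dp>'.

(0,0): Delta=0.9353 Bond=-81.2343
(1,0): Delta=0.8369 Bond=-71.2598
(1,1): Delta=0.9904 Bond=-89.7514
(2,0): Delta=0.5934 Bond=-48.7439
(2,1): Delta=0.9733 Bond=-88.5643
(2,2): Delta=1.0000 Bond=-92.1380
(3,0): Delta=0.0000 Bond=0.0000
(3,1): Delta=0.9255 Bond=-84.3966
(3,2): Delta=1.0000 Bond=-93.0594
(3,3): Delta=1.0000 Bond=-93.0594
V0=36.6159

The replicating-portfolio and risk-neutral prices coincide; use p* = (1.01−0.87)/(1.11−0.87) = 0.5833 for the latter.
Terminal payoffs: V(4,0)=0.0000, V(4,1)=0.0000, V(4,2)=23.5146, V(4,3)=55.9297, V(4,4)=97.2869
Node (3,0) S=82.9714: V=(p*·0.0000+(1−p*)·0.0000)/1.01=0.0000; Δ=(0.0000−0.0000)/(92.0982−72.1851)=0.0000; B=V−Δ·S=0.0000
Node (3,1) S=105.8600: V=(p*·23.5146+(1−p*)·0.0000)/1.01=13.5811; Δ=(23.5146−0.0000)/(117.5046−92.0982)=0.9255; B=V−Δ·S=-84.3966
Node (3,2) S=135.0628: V=(p*·55.9297+(1−p*)·23.5146)/1.01=42.0034; Δ=(55.9297−23.5146)/(149.9197−117.5046)=1.0000; B=V−Δ·S=-93.0594
Node (3,3) S=172.3215: V=(p*·97.2869+(1−p*)·55.9297)/1.01=79.2621; Δ=(97.2869−55.9297)/(191.2769−149.9197)=1.0000; B=V−Δ·S=-93.0594
Node (2,0) S=95.3694: V=(p*·13.5811+(1−p*)·0.0000)/1.01=7.8438; Δ=(13.5811−0.0000)/(105.8600−82.9714)=0.5934; B=V−Δ·S=-48.7439
Node (2,1) S=121.6782: V=(p*·42.0034+(1−p*)·13.5811)/1.01=29.8621; Δ=(42.0034−13.5811)/(135.0628−105.8600)=0.9733; B=V−Δ·S=-88.5643
Node (2,2) S=155.2446: V=(p*·79.2621+(1−p*)·42.0034)/1.01=63.1066; Δ=(79.2621−42.0034)/(172.3215−135.0628)=1.0000; B=V−Δ·S=-92.1380
Node (1,0) S=109.6200: V=(p*·29.8621+(1−p*)·7.8438)/1.01=20.4830; Δ=(29.8621−7.8438)/(121.6782−95.3694)=0.8369; B=V−Δ·S=-71.2598
Node (1,1) S=139.8600: V=(p*·63.1066+(1−p*)·29.8621)/1.01=48.7671; Δ=(63.1066−29.8621)/(155.2446−121.6782)=0.9904; B=V−Δ·S=-89.7514
Node (0,0) S=126.0000: V=(p*·48.7671+(1−p*)·20.4830)/1.01=36.6159; Δ=(48.7671−20.4830)/(139.8600−109.6200)=0.9353; B=V−Δ·S=-81.2343
Root portfolio cost Δ·126+B reproduces V0=36.6159.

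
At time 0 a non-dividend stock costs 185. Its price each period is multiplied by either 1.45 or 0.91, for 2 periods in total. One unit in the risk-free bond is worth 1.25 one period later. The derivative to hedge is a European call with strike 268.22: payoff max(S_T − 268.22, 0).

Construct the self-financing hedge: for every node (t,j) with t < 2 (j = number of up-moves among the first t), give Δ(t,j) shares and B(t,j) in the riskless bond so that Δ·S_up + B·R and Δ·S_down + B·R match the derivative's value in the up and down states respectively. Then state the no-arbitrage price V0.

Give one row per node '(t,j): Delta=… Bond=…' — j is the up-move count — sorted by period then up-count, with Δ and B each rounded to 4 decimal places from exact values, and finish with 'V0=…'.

(0,0): Delta=0.6088 Bond=-81.9923
(1,0): Delta=0.0000 Bond=0.0000
(1,1): Delta=0.8335 Bond=-162.7788
V0=30.6345

Under the risk-neutral measure, an up-move has probability p* = (R−d)/(u−d) = 0.6296 and values discount at R = 1.25.
Payoff layer (t=2): V(2,0)=0.0000, V(2,1)=0.0000, V(2,2)=120.7425
Node (1,0) S=168.3500: V=(p*·0.0000+(1−p*)·0.0000)/1.25=0.0000; Δ=(0.0000−0.0000)/(244.1075−153.1985)=0.0000; B=V−Δ·S=0.0000
Node (1,1) S=268.2500: V=(p*·120.7425+(1−p*)·0.0000)/1.25=60.8184; Δ=(120.7425−0.0000)/(388.9625−244.1075)=0.8335; B=V−Δ·S=-162.7788
Node (0,0) S=185.0000: V=(p*·60.8184+(1−p*)·0.0000)/1.25=30.6345; Δ=(60.8184−0.0000)/(268.2500−168.3500)=0.6088; B=V−Δ·S=-81.9923
The time-0 hedge costs 30.6345, which is the no-arbitrage price.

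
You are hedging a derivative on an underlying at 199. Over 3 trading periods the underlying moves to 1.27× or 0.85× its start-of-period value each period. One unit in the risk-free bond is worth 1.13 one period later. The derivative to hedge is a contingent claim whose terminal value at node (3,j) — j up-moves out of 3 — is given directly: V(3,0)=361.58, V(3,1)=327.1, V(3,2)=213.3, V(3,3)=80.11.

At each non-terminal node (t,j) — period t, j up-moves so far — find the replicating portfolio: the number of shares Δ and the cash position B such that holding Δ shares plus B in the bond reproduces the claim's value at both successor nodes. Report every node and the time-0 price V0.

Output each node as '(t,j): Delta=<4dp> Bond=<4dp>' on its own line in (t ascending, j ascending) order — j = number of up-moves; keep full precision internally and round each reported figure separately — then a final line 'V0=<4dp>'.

Under the risk-neutral measure, an up-move has probability p* = (R−d)/(u−d) = 0.6667 and values discount at R = 1.13.
Terminal values V(3,·): V(3,0)=361.5800, V(3,1)=327.1000, V(3,2)=213.3000, V(3,3)=80.1100
(2,0): S=143.7775. Δ = (V_up−V_dn)/(S_up−S_dn) = (327.1000−361.5800)/(182.5974−122.2109) = -0.5710. V = [p*·327.1000 + (1−p*)·361.5800]/1.13 = 299.6401. B = V − Δ·S = 381.7354.
(2,1): S=214.8205. Δ = (V_up−V_dn)/(S_up−S_dn) = (213.3000−327.1000)/(272.8220−182.5974) = -1.2613. V = [p*·213.3000 + (1−p*)·327.1000]/1.13 = 222.3304. B = V − Δ·S = 493.2828.
(2,2): S=320.9671. Δ = (V_up−V_dn)/(S_up−S_dn) = (80.1100−213.3000)/(407.6282−272.8220) = -0.9880. V = [p*·80.1100 + (1−p*)·213.3000]/1.13 = 110.1829. B = V − Δ·S = 427.3019.
(1,0): S=169.1500. Δ = (V_up−V_dn)/(S_up−S_dn) = (222.3304−299.6401)/(214.8205−143.7775) = -1.0882. V = [p*·222.3304 + (1−p*)·299.6401]/1.13 = 219.5578. B = V − Δ·S = 403.6286.
(1,1): S=252.7300. Δ = (V_up−V_dn)/(S_up−S_dn) = (110.1829−222.3304)/(320.9671−214.8205) = -1.0565. V = [p*·110.1829 + (1−p*)·222.3304]/1.13 = 130.5888. B = V − Δ·S = 397.6067.
(0,0): S=199.0000. Δ = (V_up−V_dn)/(S_up−S_dn) = (130.5888−219.5578)/(252.7300−169.1500) = -1.0645. V = [p*·130.5888 + (1−p*)·219.5578]/1.13 = 141.8099. B = V − Δ·S = 353.6407.
Check: Δ(0,0)·S0 + B(0,0) = 141.8099 = V0.

(0,0): Delta=-1.0645 Bond=353.6407
(1,0): Delta=-1.0882 Bond=403.6286
(1,1): Delta=-1.0565 Bond=397.6067
(2,0): Delta=-0.5710 Bond=381.7354
(2,1): Delta=-1.2613 Bond=493.2828
(2,2): Delta=-0.9880 Bond=427.3019
V0=141.8099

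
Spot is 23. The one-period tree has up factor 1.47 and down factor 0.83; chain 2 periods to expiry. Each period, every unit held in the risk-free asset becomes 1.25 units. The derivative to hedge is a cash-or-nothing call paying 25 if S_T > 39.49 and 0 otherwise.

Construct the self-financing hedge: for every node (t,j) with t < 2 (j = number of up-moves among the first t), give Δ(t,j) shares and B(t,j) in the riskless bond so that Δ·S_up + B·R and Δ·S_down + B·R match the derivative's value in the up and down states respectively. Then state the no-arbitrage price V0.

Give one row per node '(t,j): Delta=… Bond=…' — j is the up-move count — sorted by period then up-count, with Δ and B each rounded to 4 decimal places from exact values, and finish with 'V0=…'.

(0,0): Delta=0.8916 Bond=-13.6172
(1,0): Delta=0.0000 Bond=0.0000
(1,1): Delta=1.1554 Bond=-25.9375
V0=6.8906

Since d<R<u, set p* = (R−d)/(u−d) = 0.6562; price each node as the discounted p*-expectation of its children.
Terminal values V(2,·): V(2,0)=0.0000, V(2,1)=0.0000, V(2,2)=25.0000
  t=1,j=0: stock 19.0900 → up 28.0623 (V=0.0000), down 15.8447 (V=0.0000). Price 0.0000; hedge Δ=0.0000, bond B=0.0000.
  t=1,j=1: stock 33.8100 → up 49.7007 (V=25.0000), down 28.0623 (V=0.0000). Price 13.1250; hedge Δ=1.1554, bond B=-25.9375.
  t=0,j=0: stock 23.0000 → up 33.8100 (V=13.1250), down 19.0900 (V=0.0000). Price 6.8906; hedge Δ=0.8916, bond B=-13.6172.
Self-financing check: at every node Δ·S+B equals the discounted successor values.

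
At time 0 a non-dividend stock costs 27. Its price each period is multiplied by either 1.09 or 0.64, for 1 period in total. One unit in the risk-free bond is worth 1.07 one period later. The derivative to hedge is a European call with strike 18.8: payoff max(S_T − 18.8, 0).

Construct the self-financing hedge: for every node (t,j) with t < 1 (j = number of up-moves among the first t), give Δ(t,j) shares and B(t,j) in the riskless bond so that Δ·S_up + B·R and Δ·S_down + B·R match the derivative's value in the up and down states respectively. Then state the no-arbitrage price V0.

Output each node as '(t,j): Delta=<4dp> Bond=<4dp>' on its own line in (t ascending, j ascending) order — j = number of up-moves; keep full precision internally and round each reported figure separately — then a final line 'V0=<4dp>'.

(0,0): Delta=0.8749 Bond=-14.1292
V0=9.4930

No-arbitrage ⇒ martingale measure with p* = (R−d)/(u−d) = 0.9556.
Terminal values V(1,·): V(1,0)=0.0000, V(1,1)=10.6300
  t=0,j=0: stock 27.0000 → up 29.4300 (V=10.6300), down 17.2800 (V=0.0000). Price 9.4930; hedge Δ=0.8749, bond B=-14.1292.
Self-financing check: at every node Δ·S+B equals the discounted successor values.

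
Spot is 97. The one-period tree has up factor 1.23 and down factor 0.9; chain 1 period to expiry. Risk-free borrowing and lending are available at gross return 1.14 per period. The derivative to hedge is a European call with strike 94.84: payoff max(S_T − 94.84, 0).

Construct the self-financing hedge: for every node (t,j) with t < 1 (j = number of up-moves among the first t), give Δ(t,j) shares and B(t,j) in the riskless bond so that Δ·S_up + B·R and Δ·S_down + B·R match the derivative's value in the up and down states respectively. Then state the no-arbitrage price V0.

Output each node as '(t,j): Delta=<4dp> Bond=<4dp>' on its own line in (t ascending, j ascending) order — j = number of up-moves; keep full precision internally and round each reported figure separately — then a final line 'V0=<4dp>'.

(0,0): Delta=0.7644 Bond=-58.5407
V0=15.6108

No-arbitrage ⇒ martingale measure with p* = (R−d)/(u−d) = 0.7273.
Payoff layer (t=1): V(1,0)=0.0000, V(1,1)=24.4700
  t=0,j=0: stock 97.0000 → up 119.3100 (V=24.4700), down 87.3000 (V=0.0000). Price 15.6108; hedge Δ=0.7644, bond B=-58.5407.
Check: Δ(0,0)·S0 + B(0,0) = 15.6108 = V0.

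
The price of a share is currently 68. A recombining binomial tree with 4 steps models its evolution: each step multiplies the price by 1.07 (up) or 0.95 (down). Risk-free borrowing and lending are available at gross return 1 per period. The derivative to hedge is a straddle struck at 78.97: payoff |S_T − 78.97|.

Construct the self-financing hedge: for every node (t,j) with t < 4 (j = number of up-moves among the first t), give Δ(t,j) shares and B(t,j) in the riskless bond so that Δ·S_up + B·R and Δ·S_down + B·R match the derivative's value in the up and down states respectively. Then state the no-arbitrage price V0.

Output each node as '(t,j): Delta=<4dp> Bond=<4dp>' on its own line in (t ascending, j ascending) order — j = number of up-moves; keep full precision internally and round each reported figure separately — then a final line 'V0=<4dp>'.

(0,0): Delta=-0.8103 Bond=66.7379
(1,0): Delta=-0.9925 Bond=78.5088
(1,1): Delta=-0.5838 Bond=50.2585
(2,0): Delta=-1.0000 Bond=78.9700
(2,1): Delta=-0.9831 Bond=77.8631
(2,2): Delta=-0.0874 Bond=11.6121
(3,0): Delta=-1.0000 Bond=78.9700
(3,1): Delta=-1.0000 Bond=78.9700
(3,2): Delta=-0.9622 Bond=76.3135
(3,3): Delta=1.0000 Bond=-78.9700
V0=11.6393

No-arbitrage ⇒ martingale measure with p* = (R−d)/(u−d) = 0.4167.
Terminal payoffs: V(4,0)=23.5836, V(4,1)=16.5874, V(4,2)=8.7075, V(4,3)=0.1678, V(4,4)=10.1641
  t=3,j=0: stock 58.3015 → up 62.3826 (V=16.5874), down 55.3864 (V=23.5836). Price 20.6685; hedge Δ=-1.0000, bond B=78.9700.
  t=3,j=1: stock 65.6659 → up 70.2625 (V=8.7075), down 62.3826 (V=16.5874). Price 13.3041; hedge Δ=-1.0000, bond B=78.9700.
  t=3,j=2: stock 73.9605 → up 79.1378 (V=0.1678), down 70.2625 (V=8.7075). Price 5.1493; hedge Δ=-0.9622, bond B=76.3135.
  t=3,j=3: stock 83.3029 → up 89.1341 (V=10.1641), down 79.1378 (V=0.1678). Price 4.3329; hedge Δ=1.0000, bond B=-78.9700.
  t=2,j=0: stock 61.3700 → up 65.6659 (V=13.3041), down 58.3015 (V=20.6685). Price 17.6000; hedge Δ=-1.0000, bond B=78.9700.
  t=2,j=1: stock 69.1220 → up 73.9605 (V=5.1493), down 65.6659 (V=13.3041). Price 9.9063; hedge Δ=-0.9831, bond B=77.8631.
  t=2,j=2: stock 77.8532 → up 83.3029 (V=4.3329), down 73.9605 (V=5.1493). Price 4.8091; hedge Δ=-0.0874, bond B=11.6121.
  t=1,j=0: stock 64.6000 → up 69.1220 (V=9.9063), down 61.3700 (V=17.6000). Price 14.3943; hedge Δ=-0.9925, bond B=78.5088.
  t=1,j=1: stock 72.7600 → up 77.8532 (V=4.8091), down 69.1220 (V=9.9063). Price 7.7825; hedge Δ=-0.5838, bond B=50.2585.
  t=0,j=0: stock 68.0000 → up 72.7600 (V=7.7825), down 64.6000 (V=14.3943). Price 11.6393; hedge Δ=-0.8103, bond B=66.7379.
Root portfolio cost Δ·68+B reproduces V0=11.6393.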